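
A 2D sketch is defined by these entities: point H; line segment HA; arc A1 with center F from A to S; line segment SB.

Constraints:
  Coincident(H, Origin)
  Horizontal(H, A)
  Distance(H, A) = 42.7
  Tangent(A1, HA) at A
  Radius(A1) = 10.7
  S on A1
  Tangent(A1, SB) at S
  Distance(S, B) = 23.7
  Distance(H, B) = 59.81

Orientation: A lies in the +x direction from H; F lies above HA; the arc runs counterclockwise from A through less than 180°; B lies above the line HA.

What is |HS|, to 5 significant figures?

54.720

Checks: |FS| = 10.70 ✓; ∠(FS, SB) = 90.00° ✓; |SB| = 23.70 ✓; |HB| = 59.81 ✓.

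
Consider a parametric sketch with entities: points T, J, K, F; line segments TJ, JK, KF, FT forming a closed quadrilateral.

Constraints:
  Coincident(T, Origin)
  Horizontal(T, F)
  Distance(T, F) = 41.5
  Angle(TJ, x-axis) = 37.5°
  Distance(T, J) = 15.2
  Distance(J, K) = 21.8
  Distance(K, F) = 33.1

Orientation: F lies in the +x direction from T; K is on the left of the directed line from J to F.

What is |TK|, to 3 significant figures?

36.4

Checks: |JK| = 21.80 ✓; |KF| = 33.10 ✓.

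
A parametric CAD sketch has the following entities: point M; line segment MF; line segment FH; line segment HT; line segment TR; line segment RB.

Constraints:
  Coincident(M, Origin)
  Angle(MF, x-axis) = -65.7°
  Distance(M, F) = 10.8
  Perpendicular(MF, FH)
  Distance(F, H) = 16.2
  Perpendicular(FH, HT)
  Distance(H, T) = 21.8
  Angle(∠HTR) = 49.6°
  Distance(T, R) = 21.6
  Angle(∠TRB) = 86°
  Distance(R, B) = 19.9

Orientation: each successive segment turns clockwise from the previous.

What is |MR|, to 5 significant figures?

3.0097

M is at the origin; MF runs at -65.7° with length 10.8, so F = (4.4444, -9.8432). MF ⟂ FH, so FH runs at -155.70°; with |FH| = 16.2, H = (-10.320, -16.510). The perpendicularity gives HT at right angles to FH, so HT runs at 114.30°; with |HT| = 21.8, T = (-19.291, 3.3589). ∠HTR = 49.6° gives TR at -16.100° from the x-axis; with |TR| = 21.6, R = (1.4614, -2.6311). Then |MR| = |R − M| = 3.0097.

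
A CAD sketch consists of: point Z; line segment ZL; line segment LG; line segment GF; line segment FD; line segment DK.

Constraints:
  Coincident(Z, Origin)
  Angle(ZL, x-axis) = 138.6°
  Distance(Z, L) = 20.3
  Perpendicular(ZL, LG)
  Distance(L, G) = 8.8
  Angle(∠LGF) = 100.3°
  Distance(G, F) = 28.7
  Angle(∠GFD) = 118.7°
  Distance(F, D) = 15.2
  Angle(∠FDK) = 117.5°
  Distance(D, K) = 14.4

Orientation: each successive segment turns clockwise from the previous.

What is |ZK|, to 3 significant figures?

16.2

Z is at the origin; ZL runs at 138.6° with length 20.3, so L = (-15.2, 13.4). The perpendicularity gives LG at right angles to ZL, so LG runs at 48.6°; with |LG| = 8.8, G = (-9.41, 20.0). ∠LGF = 100.3° gives GF at -31.1° from the x-axis; with |GF| = 28.7, F = (15.2, 5.20). ∠GFD = 118.7° gives FD at -92.4° from the x-axis; with |FD| = 15.2, D = (14.5, -9.99). ∠FDK = 117.5° gives DK at -155° from the x-axis; with |DK| = 14.4, K = (1.49, -16.1). Then |ZK| = |K − Z| = 16.2.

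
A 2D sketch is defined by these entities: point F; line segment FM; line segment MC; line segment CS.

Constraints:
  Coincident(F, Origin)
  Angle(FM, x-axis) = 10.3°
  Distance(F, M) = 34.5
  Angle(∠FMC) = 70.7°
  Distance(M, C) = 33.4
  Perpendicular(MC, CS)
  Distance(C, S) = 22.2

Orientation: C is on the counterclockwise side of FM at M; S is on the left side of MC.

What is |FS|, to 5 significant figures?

24.315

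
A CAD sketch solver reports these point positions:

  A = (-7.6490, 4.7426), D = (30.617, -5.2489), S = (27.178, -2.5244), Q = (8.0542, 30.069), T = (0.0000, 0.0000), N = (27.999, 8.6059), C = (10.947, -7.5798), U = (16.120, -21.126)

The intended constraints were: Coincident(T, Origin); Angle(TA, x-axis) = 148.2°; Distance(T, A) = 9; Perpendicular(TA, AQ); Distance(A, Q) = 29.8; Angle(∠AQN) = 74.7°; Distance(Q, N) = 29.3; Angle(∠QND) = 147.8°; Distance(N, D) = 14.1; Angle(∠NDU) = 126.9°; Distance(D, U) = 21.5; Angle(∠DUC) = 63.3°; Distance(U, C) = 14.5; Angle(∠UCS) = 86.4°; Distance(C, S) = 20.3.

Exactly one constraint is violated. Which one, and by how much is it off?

Distance(C, S) = 20.3 — off by 3.30.

T = (0.00, 0.00) ✓; TA at 148.2° ✓; |TA| = 9.000 ✓; ∠(TA, AQ) = 90.00° ✓; |AQ| = 29.80 ✓; ∠AQN = 74.70° ✓; |QN| = 29.30 ✓; ∠QND = 147.8° ✓; |ND| = 14.10 ✓; ∠NDU = 126.9° ✓; |DU| = 21.50 ✓; ∠DUC = 63.30° ✓; |UC| = 14.50 ✓; ∠UCS = 86.40° ✓; |CS| = 17.00 ✗.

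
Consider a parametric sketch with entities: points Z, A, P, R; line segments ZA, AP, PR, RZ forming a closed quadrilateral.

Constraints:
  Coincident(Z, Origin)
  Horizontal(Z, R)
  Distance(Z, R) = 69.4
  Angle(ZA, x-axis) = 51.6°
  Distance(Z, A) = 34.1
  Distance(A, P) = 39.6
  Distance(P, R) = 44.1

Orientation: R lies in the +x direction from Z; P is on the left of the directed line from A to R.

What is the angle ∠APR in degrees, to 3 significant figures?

82.2°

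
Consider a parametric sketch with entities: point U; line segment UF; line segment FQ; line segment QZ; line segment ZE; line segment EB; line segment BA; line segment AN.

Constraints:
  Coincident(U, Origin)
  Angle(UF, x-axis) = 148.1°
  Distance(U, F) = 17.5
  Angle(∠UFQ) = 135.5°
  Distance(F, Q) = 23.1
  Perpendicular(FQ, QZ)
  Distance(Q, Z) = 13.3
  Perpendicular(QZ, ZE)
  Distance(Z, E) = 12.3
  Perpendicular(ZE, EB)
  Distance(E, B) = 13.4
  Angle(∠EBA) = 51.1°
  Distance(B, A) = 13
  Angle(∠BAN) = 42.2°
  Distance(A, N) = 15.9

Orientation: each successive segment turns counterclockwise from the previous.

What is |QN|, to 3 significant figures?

20.2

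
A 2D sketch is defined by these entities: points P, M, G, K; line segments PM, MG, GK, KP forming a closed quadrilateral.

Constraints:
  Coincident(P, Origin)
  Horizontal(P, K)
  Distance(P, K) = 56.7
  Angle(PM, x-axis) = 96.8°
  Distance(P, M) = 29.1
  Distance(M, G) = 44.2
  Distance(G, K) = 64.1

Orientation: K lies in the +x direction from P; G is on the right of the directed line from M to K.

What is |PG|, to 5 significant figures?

16.235

P is at the origin; PK is horizontal with |PK| = 56.7 and K in +x, so K = (56.7, 0). PM runs at 96.8° with |PM| = 29.1, so M = (-3.4456, 28.895). G is determined by |MG| = 44.2 and |GK| = 64.1 together: it lies at the intersection of circle(M, 44.2) and circle(K, 64.1). With |MK| = 66.727, the foot of the radical line on MK is 17.214 from M and the perpendicular offset is √(44.2² − 17.214²) = 40.710. Taking the right-of-MK solution: G = (-5.5585, -15.254).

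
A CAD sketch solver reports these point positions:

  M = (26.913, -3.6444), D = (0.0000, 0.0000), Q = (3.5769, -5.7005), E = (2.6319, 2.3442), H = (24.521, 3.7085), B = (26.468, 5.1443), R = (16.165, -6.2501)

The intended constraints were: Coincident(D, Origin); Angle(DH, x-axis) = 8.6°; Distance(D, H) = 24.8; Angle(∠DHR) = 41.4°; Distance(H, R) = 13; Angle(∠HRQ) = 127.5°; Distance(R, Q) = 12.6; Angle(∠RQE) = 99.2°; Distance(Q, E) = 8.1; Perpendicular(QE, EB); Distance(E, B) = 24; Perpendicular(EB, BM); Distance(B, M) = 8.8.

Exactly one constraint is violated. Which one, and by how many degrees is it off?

Perpendicular(EB, BM) — off by 3.80°.

D = (0.00, 0.00) ✓; DH at 8.600° ✓; |DH| = 24.80 ✓; ∠DHR = 41.40° ✓; |HR| = 13.00 ✓; ∠HRQ = 127.5° ✓; |RQ| = 12.60 ✓; ∠RQE = 99.20° ✓; |QE| = 8.100 ✓; ∠(QE, EB) = 90.00° ✓; |EB| = 24.00 ✓; ∠(EB, BM) = 93.80° ✗; |BM| = 8.800 ✓.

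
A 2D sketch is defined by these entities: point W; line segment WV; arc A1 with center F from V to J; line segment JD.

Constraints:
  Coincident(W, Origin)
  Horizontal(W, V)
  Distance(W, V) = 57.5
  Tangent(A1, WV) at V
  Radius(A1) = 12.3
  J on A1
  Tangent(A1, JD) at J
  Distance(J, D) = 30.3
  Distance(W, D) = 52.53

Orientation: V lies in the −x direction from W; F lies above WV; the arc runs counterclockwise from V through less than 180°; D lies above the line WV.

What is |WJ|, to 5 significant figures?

46.566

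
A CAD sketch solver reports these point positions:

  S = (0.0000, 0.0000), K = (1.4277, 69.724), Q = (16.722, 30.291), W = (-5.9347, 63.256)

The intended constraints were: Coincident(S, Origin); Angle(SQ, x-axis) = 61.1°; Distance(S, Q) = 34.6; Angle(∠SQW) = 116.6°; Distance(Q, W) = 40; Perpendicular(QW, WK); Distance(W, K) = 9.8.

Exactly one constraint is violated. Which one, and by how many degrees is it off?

Perpendicular(QW, WK) — off by 6.80°.

S = (0.00, 0.00) ✓; SQ at 61.10° ✓; |SQ| = 34.60 ✓; ∠SQW = 116.6° ✓; |QW| = 40.00 ✓; ∠(QW, WK) = 83.20° ✗; |WK| = 9.800 ✓.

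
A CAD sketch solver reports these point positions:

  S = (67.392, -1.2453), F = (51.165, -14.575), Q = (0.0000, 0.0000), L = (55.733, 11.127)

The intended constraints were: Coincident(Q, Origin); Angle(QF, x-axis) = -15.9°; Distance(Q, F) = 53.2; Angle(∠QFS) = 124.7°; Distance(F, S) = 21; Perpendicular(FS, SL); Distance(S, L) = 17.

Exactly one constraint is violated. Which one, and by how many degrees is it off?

Perpendicular(FS, SL) — off by 3.90°.

Q = (0.00, 0.00) ✓; QF at -15.90° ✓; |QF| = 53.20 ✓; ∠QFS = 124.7° ✓; |FS| = 21.00 ✓; ∠(FS, SL) = 93.90° ✗; |SL| = 17.00 ✓.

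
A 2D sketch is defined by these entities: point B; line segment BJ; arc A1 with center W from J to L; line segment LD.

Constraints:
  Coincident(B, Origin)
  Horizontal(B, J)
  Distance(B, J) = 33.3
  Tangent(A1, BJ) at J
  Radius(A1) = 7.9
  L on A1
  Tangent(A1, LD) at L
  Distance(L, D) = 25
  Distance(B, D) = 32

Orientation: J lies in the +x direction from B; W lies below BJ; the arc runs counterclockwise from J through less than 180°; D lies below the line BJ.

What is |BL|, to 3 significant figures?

26.5

Checks: |BJ| = 33.30 ✓; |WL| = 7.900 ✓; ∠(WL, LD) = 90.00° ✓; |LD| = 25.00 ✓; |BD| = 32.00 ✓.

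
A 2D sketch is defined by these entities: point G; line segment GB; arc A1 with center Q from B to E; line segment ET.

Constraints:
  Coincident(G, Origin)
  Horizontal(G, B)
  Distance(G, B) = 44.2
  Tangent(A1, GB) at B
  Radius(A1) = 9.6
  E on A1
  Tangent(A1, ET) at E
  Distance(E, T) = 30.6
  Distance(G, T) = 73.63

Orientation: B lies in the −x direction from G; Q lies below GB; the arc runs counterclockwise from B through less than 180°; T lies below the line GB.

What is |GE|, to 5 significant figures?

53.248

G is at the origin; G and B share the same y with |GB| = 44.2 and B on the −x side, so B = (-44.200, 0.0000). A1 meets GB tangentially, so QB is at right angles to GB, so Q = B + (0, -9.6) = (-44.200, -9.6000). Since QE ⟂ ET (tangency), |QT| = √(9.6² + 30.6²) = 32.071 regardless of where E sits on A1. So T lies on both circle(G, 73.63) and circle(Q, 32.071); the below-GB intersection is T = (-65.553, -33.528). E is the foot of the tangent from T: E = (-52.948, -5.6452).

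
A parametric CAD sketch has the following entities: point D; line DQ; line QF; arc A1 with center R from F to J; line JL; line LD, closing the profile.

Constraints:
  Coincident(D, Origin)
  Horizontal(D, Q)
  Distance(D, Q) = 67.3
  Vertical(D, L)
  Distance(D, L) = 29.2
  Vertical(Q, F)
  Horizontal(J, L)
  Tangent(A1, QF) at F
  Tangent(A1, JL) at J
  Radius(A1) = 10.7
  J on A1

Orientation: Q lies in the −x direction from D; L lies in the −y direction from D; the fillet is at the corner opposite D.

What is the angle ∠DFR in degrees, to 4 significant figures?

15.37°

D is at the origin; DQ is horizontal with |DQ| = 67.3 and Q on the −x side, so Q = (-67.30, 0.000). DL is vertical with |DL| = 29.2 and L on the −y side, so L = (0.000, -29.20). The virtual corner opposite D is at (-67.30, -29.20). The tangent condition forces RF to be normal to QF and A1 meets JL tangentially, so RJ is at right angles to JL, with radius 10.7, so the center R sits 10.7 in from both sides at R = (-56.60, -18.50). That places the tangent points at F = (-67.30, -18.50) on QF and J = (-56.60, -29.20) on JL. Then cos ∠DFR = FD·FR / (|FD||FR|), giving 15.37°.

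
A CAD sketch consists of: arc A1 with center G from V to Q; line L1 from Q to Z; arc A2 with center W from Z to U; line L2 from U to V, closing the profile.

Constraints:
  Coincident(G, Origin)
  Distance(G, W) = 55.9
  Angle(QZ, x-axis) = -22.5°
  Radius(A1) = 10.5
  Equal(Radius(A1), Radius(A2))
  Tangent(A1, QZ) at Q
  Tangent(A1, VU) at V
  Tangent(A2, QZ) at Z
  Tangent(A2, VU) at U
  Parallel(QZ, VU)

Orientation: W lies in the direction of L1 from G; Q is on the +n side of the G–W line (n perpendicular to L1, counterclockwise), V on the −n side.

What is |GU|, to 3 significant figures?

56.9

The slot axis is L1's direction at -22.5°, so u = (cos -22.5°, sin -22.5°) = (0.924, -0.383) and n = (−sin -22.5°, cos -22.5°) = (0.383, 0.924). G is at the origin and W lies 55.9 along u from G, so W = 55.9·u = (51.6, -21.4). Tangency of A1 to both parallel lines with radius 10.5 puts Q and V at G ± 10.5·n: Q = (4.02, 9.70), V = (-4.02, -9.70). Equal radii place Z and U the same way about W: Z = W + 10.5·n = (55.7, -11.7), U = W − 10.5·n = (47.6, -31.1). Then |GU| = |U − G| = 56.9.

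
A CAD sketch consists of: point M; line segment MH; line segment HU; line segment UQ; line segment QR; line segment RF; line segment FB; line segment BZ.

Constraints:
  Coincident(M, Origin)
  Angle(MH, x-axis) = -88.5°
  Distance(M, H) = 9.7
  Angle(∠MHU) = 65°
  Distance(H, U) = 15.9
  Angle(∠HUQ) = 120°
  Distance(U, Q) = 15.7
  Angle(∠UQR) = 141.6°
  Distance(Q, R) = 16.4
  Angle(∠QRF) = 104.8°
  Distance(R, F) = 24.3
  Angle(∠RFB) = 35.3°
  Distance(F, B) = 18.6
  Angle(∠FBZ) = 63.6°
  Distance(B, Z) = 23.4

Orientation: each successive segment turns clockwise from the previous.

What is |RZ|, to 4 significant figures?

13.54

M is at the origin; MH runs at -88.5° with length 9.7, so H = (0.2539, -9.697). ∠MHU = 65.0° gives HU at 156.5° from the x-axis; with |HU| = 15.9, U = (-14.33, -3.357). ∠HUQ = 120.0° gives UQ at 96.50° from the x-axis; with |UQ| = 15.7, Q = (-16.10, 12.24). ∠UQR = 141.6° gives QR at 58.10° from the x-axis; with |QR| = 16.4, R = (-7.438, 26.17). ∠QRF = 104.8° gives RF at -17.10° from the x-axis; with |RF| = 24.3, F = (15.79, 19.02). ∠RFB = 35.3° gives FB at -161.8° from the x-axis; with |FB| = 18.6, B = (-1.882, 13.21). ∠FBZ = 63.6° gives BZ at 81.80° from the x-axis; with |BZ| = 23.4, Z = (1.456, 36.37). Then |RZ| = |Z − R| = 13.54.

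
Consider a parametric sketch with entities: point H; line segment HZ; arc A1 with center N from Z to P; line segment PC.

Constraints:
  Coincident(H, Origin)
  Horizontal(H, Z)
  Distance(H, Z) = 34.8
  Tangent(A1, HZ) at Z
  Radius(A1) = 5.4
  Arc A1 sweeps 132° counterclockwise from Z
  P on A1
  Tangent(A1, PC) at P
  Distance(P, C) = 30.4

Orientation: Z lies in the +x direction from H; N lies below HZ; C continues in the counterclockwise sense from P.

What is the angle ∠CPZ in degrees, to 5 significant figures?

114.00°

H is at the origin; HZ is horizontal with |HZ| = 34.8 and Z on the +x side, so Z = (34.800, 0.0000). The tangent condition forces NZ to be normal to HZ, so N = Z + (0, -5.4) = (34.800, -5.4000). On A1, Z sits at bearing 90° from N; a 132° counterclockwise sweep puts P at bearing 222°, so P = N + 5.4·(cos 222°, sin 222°) = (30.787, -9.0133). A1 meets PC tangentially, so NP is at right angles to PC, so PC runs along (−sin 222°, cos 222°); with |PC| = 30.4, C = (51.129, -31.605). Then cos ∠CPZ = PC·PZ / (|PC||PZ|), giving 114.00°.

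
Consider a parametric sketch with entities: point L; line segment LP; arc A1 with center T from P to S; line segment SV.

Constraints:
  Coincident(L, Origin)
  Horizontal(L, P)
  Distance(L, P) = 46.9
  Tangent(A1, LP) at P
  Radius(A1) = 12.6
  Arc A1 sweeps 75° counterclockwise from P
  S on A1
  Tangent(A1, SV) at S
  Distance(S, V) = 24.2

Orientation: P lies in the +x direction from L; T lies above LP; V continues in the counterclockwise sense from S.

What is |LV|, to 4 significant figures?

73.07

L is at the origin; LP is horizontal with |LP| = 46.9 and P on the +x side, so P = (46.90, 0.000). Since A1 is tangent to LP there, TP ⟂ LP, so T = P + (0, 12.6) = (46.90, 12.60). On A1, P sits at bearing -90° from T; a 75° counterclockwise sweep puts S at bearing -15°, so S = T + 12.6·(cos -15°, sin -15°) = (59.07, 9.339). Since A1 is tangent to SV there, TS ⟂ SV, so SV runs along (−sin -15°, cos -15°); with |SV| = 24.2, V = (65.33, 32.71). Then |LV| = |V − L| = 73.07.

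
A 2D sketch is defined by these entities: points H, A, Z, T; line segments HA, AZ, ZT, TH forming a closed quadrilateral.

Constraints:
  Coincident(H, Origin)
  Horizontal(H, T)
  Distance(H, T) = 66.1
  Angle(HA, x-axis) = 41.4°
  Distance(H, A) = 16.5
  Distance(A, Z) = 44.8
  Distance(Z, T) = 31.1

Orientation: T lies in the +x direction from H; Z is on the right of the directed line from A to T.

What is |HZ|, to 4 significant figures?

48.43

H is at the origin; H and T share the same y with |HT| = 66.1 and T in +x, so T = (66.1, 0). HA runs at 41.4° with |HA| = 16.5, so A = (12.38, 10.91). Z is determined by |AZ| = 44.8 and |ZT| = 31.1 together: it lies at the intersection of circle(A, 44.8) and circle(T, 31.1). With |AT| = 54.82, the foot of the radical line on AT is 36.89 from A and the perpendicular offset is √(44.8² − 36.89²) = 25.41. Taking the right-of-AT solution: Z = (43.47, -21.34).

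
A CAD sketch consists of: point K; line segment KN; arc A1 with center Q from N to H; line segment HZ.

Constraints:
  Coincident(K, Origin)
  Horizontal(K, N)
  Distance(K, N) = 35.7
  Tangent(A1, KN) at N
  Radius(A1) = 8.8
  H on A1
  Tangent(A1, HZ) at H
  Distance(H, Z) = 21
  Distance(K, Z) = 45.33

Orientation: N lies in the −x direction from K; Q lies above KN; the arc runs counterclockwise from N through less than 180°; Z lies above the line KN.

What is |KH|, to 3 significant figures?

29.4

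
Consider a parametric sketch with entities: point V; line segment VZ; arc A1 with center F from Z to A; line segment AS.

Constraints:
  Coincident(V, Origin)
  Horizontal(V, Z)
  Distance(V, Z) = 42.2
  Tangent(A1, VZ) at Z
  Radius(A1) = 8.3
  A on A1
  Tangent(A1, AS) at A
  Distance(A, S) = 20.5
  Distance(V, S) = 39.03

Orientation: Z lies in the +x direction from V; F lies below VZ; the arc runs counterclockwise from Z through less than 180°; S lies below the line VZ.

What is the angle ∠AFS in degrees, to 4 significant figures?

67.96°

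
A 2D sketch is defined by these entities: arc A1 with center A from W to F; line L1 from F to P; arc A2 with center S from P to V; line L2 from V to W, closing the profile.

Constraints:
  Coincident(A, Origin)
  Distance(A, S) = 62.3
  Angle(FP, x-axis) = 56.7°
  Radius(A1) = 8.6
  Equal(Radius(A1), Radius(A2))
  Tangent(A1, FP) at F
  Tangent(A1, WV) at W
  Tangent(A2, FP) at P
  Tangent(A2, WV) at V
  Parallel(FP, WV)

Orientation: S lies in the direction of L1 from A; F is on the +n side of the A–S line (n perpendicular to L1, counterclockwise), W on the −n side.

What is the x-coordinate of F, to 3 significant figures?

-7.19

The slot axis is L1's direction at 56.7°, so u = (cos 56.7°, sin 56.7°) = (0.549, 0.836) and n = (−sin 56.7°, cos 56.7°) = (-0.836, 0.549). A is at the origin and S lies 62.3 along u from A, so S = 62.3·u = (34.2, 52.1). Tangency of A1 to both parallel lines with radius 8.6 puts F and W at A ± 8.6·n: F = (-7.19, 4.72), W = (7.19, -4.72). So F.x = -7.19.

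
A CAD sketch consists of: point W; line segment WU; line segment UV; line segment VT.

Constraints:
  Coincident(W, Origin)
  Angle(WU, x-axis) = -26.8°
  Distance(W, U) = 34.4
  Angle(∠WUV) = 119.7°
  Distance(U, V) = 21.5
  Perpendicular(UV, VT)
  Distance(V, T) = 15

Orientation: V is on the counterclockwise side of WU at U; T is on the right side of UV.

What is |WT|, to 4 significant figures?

59.16

W is at the origin; WU runs at -26.8° with length 34.4, so U = 34.4·(cos -26.8°, sin -26.8°) = (30.70, -15.51). ∠WUV = 119.7°, so UV runs at -26.8° + (180° − 119.7°) = 33.50° from the x-axis; with |UV| = 21.5, V = U + 21.5·(cos 33.50°, sin 33.50°) = (48.63, -3.644). The perpendicularity gives VT at right angles to UV; with |VT| = 15.0 on the right of UV, T = V + 15.0·(0.5519, -0.8339) = (56.91, -16.15). Then |WT| = |T − W| = 59.16.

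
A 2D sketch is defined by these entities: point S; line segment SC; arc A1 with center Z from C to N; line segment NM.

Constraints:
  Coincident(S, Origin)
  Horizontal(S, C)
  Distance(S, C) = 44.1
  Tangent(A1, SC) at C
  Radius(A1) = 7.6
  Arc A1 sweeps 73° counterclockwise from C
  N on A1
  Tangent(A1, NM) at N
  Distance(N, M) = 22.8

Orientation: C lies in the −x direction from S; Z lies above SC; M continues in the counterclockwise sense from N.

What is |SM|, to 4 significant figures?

40.61

S is at the origin; SC is horizontal with |SC| = 44.1 and C on the −x side, so C = (-44.10, 0.000). The tangent condition forces ZC to be normal to SC, so Z = C + (0, 7.6) = (-44.10, 7.600). On A1, C sits at bearing -90° from Z; a 73° counterclockwise sweep puts N at bearing -17°, so N = Z + 7.6·(cos -17°, sin -17°) = (-36.83, 5.378). The tangent condition forces ZN to be normal to NM, so NM runs along (−sin -17°, cos -17°); with |NM| = 22.8, M = (-30.17, 27.18). Then |SM| = |M − S| = 40.61.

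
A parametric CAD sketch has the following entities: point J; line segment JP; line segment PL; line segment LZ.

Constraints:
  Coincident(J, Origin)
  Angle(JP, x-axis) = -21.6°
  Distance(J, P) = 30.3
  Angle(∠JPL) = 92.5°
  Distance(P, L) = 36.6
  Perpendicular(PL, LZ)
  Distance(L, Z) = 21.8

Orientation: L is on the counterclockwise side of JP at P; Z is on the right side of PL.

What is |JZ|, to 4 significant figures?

64.42

J is at the origin; JP runs at -21.6° with length 30.3, so P = 30.3·(cos -21.6°, sin -21.6°) = (28.17, -11.15). ∠JPL = 92.5°, so PL runs at -21.6° + (180° − 92.5°) = 65.90° from the x-axis; with |PL| = 36.6, L = P + 36.6·(cos 65.90°, sin 65.90°) = (43.12, 22.26). PL ⟂ LZ; with |LZ| = 21.8 on the right of PL, Z = L + 21.8·(0.9128, -0.4083) = (63.02, 13.35). Then |JZ| = |Z − J| = 64.42.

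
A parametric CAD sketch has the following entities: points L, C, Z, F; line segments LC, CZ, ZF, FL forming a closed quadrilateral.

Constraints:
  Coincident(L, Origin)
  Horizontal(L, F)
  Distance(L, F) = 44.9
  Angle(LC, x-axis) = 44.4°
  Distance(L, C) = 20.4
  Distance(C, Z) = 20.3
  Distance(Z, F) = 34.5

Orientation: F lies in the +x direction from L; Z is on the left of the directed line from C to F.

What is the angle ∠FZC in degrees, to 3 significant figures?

70.0°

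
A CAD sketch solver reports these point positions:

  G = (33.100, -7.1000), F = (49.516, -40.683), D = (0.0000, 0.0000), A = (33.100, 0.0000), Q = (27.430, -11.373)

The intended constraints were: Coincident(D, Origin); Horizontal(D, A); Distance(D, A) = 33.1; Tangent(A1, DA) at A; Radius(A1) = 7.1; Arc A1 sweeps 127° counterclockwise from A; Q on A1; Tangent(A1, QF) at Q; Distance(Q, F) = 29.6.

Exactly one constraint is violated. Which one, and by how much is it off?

Distance(Q, F) = 29.6 — off by 7.10.

D = (0.00, 0.00) ✓; D.y = 0.00, A.y = 0.00 ✓; |DA| = 33.10 ✓; ∠(GA, AD) = 90.00° ✓; |GA| = 7.100 ✓; bearing(G→Q) − bearing(G→A) = 127.0° ✓; |GQ| = 7.100 ✓; ∠(GQ, QF) = 90.00° ✓; |QF| = 36.70 ✗.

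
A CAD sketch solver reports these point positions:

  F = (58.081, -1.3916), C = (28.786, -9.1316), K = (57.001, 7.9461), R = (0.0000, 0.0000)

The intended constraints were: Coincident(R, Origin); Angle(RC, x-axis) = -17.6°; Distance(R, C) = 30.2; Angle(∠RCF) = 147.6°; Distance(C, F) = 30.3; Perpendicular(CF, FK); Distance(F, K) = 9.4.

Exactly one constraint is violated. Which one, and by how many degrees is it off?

Perpendicular(CF, FK) — off by 8.20°.

R = (0.00, 0.00) ✓; RC at -17.60° ✓; |RC| = 30.20 ✓; ∠RCF = 147.6° ✓; |CF| = 30.30 ✓; ∠(CF, FK) = 81.80° ✗; |FK| = 9.400 ✓.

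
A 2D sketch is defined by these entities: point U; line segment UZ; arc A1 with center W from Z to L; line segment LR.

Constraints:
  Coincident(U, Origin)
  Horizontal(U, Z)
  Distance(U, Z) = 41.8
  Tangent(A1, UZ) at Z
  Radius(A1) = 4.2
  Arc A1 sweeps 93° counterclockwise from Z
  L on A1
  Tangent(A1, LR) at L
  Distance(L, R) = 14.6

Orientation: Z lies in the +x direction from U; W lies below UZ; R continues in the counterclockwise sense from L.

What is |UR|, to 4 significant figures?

42.82

U is at the origin; U and Z share the same y with |UZ| = 41.8 and Z on the +x side, so Z = (41.80, 0.000). A1 meets UZ tangentially, so WZ is at right angles to UZ, so W = Z + (0, -4.2) = (41.80, -4.200). On A1, Z sits at bearing 90° from W; a 93° counterclockwise sweep puts L at bearing 183°, so L = W + 4.2·(cos 183°, sin 183°) = (37.61, -4.420). Tangency of A1 to LR means the radius WL is perpendicular to LR, so LR runs along (−sin 183°, cos 183°); with |LR| = 14.6, R = (38.37, -19.00). Then |UR| = |R − U| = 42.82.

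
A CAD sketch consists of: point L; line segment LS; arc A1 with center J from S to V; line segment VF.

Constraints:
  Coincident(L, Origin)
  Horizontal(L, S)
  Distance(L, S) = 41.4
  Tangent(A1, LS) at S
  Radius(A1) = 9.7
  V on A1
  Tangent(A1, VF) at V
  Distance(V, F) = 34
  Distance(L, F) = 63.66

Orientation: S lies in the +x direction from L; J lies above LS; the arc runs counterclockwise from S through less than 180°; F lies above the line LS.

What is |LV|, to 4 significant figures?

52.21

Checks: |JV| = 9.700 ✓; ∠(JV, VF) = 90.00° ✓; |VF| = 34.00 ✓; |LF| = 63.66 ✓.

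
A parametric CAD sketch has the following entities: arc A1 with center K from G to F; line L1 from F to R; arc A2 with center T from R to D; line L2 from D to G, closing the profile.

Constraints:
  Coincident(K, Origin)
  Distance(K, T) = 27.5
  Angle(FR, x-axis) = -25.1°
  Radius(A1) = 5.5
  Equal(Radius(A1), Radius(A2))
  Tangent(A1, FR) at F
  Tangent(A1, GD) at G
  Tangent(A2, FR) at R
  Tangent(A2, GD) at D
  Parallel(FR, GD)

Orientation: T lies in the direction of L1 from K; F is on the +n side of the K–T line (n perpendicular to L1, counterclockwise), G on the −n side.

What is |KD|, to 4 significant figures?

28.04

Tangency of A1 to both parallel lines with radius 5.5 puts F and G at K ± 5.5·n: F = (2.333, 4.981), G = (-2.333, -4.981). Equal radii place R and D the same way about T: R = T + 5.5·n = (27.24, -6.685), D = T − 5.5·n = (22.57, -16.65). Then |KD| = |D − K| = 28.04.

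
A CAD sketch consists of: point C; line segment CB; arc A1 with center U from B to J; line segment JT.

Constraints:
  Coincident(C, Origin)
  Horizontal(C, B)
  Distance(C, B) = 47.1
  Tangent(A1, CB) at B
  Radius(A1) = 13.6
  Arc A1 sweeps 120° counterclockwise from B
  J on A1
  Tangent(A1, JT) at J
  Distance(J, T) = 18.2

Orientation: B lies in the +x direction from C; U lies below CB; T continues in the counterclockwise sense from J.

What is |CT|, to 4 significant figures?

57.28

C is at the origin; C and B share the same y with |CB| = 47.1 and B on the +x side, so B = (47.10, 0.000). A1 meets CB tangentially, so UB is at right angles to CB, so U = B + (0, -13.6) = (47.10, -13.60). On A1, B sits at bearing 90° from U; a 120° counterclockwise sweep puts J at bearing 210°, so J = U + 13.6·(cos 210°, sin 210°) = (35.32, -20.40). Since A1 is tangent to JT there, UJ ⟂ JT, so JT runs along (−sin 210°, cos 210°); with |JT| = 18.2, T = (44.42, -36.16). Then |CT| = |T − C| = 57.28.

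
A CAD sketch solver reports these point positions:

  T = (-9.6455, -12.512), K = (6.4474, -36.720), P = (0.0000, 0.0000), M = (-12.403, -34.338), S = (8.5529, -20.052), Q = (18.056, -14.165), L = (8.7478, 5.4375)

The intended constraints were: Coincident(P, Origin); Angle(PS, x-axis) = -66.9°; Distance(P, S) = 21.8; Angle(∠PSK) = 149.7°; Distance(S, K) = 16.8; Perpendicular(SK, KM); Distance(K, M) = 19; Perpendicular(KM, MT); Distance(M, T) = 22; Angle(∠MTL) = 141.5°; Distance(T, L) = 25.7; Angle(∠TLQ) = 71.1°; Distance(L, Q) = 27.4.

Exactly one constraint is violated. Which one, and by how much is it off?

Distance(L, Q) = 27.4 — off by 5.70.

P = (0.00, 0.00) ✓; PS at -66.90° ✓; |PS| = 21.80 ✓; ∠PSK = 149.7° ✓; |SK| = 16.80 ✓; ∠(SK, KM) = 90.00° ✓; |KM| = 19.00 ✓; ∠(KM, MT) = 90.00° ✓; |MT| = 22.00 ✓; ∠MTL = 141.5° ✓; |TL| = 25.70 ✓; ∠TLQ = 71.10° ✓; |LQ| = 21.70 ✗.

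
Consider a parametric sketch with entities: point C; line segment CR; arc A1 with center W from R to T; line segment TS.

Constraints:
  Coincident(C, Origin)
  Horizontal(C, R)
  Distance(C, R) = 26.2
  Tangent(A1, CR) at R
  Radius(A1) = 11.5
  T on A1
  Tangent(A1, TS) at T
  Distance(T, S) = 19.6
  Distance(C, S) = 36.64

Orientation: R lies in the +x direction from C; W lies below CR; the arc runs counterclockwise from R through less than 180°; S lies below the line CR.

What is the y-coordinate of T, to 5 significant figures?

-12.907

Checks: ∠(WR, RC) = 90.00° ✓; |WT| = 11.50 ✓; ∠(WT, TS) = 90.00° ✓; |TS| = 19.60 ✓; |CS| = 36.64 ✓.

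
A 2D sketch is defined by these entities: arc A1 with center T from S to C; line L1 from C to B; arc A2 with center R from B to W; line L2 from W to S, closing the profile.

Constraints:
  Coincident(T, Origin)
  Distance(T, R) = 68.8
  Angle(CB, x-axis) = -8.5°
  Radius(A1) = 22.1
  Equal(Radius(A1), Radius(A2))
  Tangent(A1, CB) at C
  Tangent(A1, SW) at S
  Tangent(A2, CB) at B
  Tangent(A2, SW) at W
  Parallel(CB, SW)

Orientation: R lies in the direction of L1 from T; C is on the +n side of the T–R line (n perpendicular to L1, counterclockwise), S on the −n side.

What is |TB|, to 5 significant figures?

72.262

Tangency of A1 to both parallel lines with radius 22.1 puts C and S at T ± 22.1·n: C = (3.2666, 21.857), S = (-3.2666, -21.857). Equal radii place B and W the same way about R: B = R + 22.1·n = (71.311, 11.688), W = R − 22.1·n = (64.778, -32.027). Then |TB| = |B − T| = 72.262.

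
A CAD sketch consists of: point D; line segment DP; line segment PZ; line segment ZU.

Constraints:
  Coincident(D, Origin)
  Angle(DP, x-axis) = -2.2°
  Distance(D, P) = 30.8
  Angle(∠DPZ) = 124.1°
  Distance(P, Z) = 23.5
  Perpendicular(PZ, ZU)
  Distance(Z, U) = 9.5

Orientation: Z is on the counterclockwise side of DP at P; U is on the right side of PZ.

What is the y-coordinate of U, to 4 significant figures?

12.13

∠DPZ = 124.1°, so PZ runs at -2.2° + (180° − 124.1°) = 53.70° from the x-axis; with |PZ| = 23.5, Z = P + 23.5·(cos 53.70°, sin 53.70°) = (44.69, 17.76). PZ ⟂ ZU; with |ZU| = 9.5 on the right of PZ, U = Z + 9.5·(0.8059, -0.5920) = (52.35, 12.13). So U.y = 12.13.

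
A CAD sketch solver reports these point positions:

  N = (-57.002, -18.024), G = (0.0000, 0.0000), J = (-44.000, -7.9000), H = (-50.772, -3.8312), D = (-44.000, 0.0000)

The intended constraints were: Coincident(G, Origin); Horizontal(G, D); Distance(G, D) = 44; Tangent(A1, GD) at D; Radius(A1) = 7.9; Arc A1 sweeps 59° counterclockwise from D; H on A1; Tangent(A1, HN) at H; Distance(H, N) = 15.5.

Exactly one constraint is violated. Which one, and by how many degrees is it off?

Tangent(A1, HN) at H — off by 7.30°.

G = (0.00, 0.00) ✓; G.y = 0.00, D.y = 0.00 ✓; |GD| = 44.00 ✓; ∠(JD, DG) = 90.00° ✓; |JD| = 7.900 ✓; bearing(J→H) − bearing(J→D) = 59.00° ✓; |JH| = 7.900 ✓; ∠(JH, HN) = 82.70° ✗; |HN| = 15.50 ✓.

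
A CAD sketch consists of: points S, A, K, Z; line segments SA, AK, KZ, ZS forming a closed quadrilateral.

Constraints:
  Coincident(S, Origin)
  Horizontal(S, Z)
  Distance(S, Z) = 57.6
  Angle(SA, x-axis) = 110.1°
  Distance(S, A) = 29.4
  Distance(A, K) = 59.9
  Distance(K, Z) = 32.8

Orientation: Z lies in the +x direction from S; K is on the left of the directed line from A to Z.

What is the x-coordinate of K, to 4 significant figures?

49.65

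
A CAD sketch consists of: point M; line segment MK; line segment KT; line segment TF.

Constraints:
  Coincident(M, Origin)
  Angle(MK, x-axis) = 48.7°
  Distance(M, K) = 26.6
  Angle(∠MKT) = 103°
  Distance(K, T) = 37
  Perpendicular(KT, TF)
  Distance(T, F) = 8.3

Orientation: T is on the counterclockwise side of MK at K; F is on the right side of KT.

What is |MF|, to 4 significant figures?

54.94

M is at the origin; MK runs at 48.7° with length 26.6, so K = 26.6·(cos 48.7°, sin 48.7°) = (17.56, 19.98). ∠MKT = 103.0°, so KT runs at 48.7° + (180° − 103.0°) = 125.7° from the x-axis; with |KT| = 37.0, T = K + 37.0·(cos 125.7°, sin 125.7°) = (-4.035, 50.03). KT is perpendicular to TF; with |TF| = 8.3 on the right of KT, F = T + 8.3·(0.8121, 0.5835) = (2.705, 54.87). Then |MF| = |F − M| = 54.94.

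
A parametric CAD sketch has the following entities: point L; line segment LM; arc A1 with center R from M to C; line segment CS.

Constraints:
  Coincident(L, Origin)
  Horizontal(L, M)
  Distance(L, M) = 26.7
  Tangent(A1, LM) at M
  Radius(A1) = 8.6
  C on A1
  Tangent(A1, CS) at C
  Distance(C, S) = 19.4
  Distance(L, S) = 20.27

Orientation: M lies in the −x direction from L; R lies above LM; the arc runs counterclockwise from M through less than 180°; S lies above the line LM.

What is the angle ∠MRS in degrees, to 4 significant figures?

118.2°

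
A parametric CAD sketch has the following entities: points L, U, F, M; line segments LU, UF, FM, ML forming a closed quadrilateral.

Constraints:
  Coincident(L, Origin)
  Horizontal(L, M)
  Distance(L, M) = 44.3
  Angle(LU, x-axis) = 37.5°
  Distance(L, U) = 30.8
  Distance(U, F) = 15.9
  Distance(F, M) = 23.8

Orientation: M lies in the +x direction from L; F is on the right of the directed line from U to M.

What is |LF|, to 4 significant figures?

20.99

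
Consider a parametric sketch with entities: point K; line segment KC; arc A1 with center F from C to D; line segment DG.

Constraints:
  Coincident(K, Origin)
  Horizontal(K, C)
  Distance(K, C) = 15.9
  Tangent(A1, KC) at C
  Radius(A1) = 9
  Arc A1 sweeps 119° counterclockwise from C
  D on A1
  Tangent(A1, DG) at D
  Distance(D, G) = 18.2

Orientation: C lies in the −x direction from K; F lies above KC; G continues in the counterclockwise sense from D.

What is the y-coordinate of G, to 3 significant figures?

29.3

K is at the origin; K and C share the same y with |KC| = 15.9 and C on the −x side, so C = (-15.9, 0.00). Tangency of A1 to KC means the radius FC is perpendicular to KC, so F = C + (0, 9) = (-15.9, 9.00). On A1, C sits at bearing -90° from F; a 119° counterclockwise sweep puts D at bearing 29°, so D = F + 9.0·(cos 29°, sin 29°) = (-8.03, 13.4). Since A1 is tangent to DG there, FD ⟂ DG, so DG runs along (−sin 29°, cos 29°); with |DG| = 18.2, G = (-16.9, 29.3). So G.y = 29.3.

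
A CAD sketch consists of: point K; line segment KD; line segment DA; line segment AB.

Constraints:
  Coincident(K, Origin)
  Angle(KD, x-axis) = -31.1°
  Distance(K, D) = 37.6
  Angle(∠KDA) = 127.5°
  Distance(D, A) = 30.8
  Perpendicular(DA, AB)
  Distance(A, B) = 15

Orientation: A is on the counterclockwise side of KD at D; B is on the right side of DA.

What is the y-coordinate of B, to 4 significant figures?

-22.15

∠KDA = 127.5°, so DA runs at -31.1° + (180° − 127.5°) = 21.40° from the x-axis; with |DA| = 30.8, A = D + 30.8·(cos 21.40°, sin 21.40°) = (60.87, -8.183). The perpendicularity gives AB at right angles to DA; with |AB| = 15.0 on the right of DA, B = A + 15.0·(0.3649, -0.9311) = (66.35, -22.15). So B.y = -22.15.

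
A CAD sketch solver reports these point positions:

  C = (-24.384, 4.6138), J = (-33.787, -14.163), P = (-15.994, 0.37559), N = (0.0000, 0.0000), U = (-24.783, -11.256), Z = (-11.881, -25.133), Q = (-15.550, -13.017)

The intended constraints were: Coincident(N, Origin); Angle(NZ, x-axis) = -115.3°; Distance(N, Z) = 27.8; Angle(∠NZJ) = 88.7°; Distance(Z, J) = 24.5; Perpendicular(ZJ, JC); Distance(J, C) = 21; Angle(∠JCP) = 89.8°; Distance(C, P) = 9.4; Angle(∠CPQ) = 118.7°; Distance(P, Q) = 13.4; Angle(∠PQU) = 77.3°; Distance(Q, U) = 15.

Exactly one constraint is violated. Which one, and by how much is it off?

Distance(Q, U) = 15 — off by 5.60.

N = (0.00, 0.00) ✓; NZ at -115.3° ✓; |NZ| = 27.80 ✓; ∠NZJ = 88.70° ✓; |ZJ| = 24.50 ✓; ∠(ZJ, JC) = 90.00° ✓; |JC| = 21.00 ✓; ∠JCP = 89.80° ✓; |CP| = 9.400 ✓; ∠CPQ = 118.7° ✓; |PQ| = 13.40 ✓; ∠PQU = 77.30° ✓; |QU| = 9.399 ✗.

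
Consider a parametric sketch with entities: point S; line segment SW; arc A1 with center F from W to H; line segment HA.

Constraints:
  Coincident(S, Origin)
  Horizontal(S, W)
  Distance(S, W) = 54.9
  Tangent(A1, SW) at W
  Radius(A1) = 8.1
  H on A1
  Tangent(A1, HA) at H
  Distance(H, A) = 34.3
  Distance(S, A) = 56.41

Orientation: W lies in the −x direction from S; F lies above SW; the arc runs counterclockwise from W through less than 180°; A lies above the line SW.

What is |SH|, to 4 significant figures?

47.41

Checks: S.y = 0.00, W.y = 0.00 ✓; ∠(FW, WS) = 90.00° ✓; |FW| = 8.100 ✓; |FH| = 8.100 ✓; ∠(FH, HA) = 90.00° ✓; |HA| = 34.30 ✓; |SA| = 56.41 ✓.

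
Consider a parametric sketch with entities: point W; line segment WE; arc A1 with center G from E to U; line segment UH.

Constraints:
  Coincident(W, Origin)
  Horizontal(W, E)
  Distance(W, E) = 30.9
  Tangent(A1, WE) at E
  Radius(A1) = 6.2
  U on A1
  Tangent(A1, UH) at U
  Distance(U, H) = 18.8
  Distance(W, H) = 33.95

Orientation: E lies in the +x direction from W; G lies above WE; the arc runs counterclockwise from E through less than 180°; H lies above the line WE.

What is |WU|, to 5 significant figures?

37.061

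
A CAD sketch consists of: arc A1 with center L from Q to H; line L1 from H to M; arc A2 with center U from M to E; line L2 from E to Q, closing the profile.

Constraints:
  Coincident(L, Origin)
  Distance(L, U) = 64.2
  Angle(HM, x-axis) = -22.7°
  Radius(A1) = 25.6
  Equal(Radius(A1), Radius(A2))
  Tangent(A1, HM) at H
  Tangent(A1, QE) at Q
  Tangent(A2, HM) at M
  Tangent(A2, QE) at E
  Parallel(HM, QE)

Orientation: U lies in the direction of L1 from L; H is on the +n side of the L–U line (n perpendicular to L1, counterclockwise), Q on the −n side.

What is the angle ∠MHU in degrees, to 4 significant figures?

21.74°

Tangency of A1 to both parallel lines with radius 25.6 puts H and Q at L ± 25.6·n: H = (9.879, 23.62), Q = (-9.879, -23.62). Equal radii place M and E the same way about U: M = U + 25.6·n = (69.11, -1.158), E = U − 25.6·n = (49.35, -48.39). Then cos ∠MHU = HM·HU / (|HM||HU|), giving 21.74°.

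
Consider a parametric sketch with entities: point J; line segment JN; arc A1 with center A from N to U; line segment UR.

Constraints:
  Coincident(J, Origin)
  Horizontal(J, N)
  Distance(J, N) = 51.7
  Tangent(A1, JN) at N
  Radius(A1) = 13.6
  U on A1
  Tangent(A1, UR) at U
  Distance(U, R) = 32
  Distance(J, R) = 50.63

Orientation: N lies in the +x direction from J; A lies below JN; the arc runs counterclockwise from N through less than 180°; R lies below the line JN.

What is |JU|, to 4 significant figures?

39.86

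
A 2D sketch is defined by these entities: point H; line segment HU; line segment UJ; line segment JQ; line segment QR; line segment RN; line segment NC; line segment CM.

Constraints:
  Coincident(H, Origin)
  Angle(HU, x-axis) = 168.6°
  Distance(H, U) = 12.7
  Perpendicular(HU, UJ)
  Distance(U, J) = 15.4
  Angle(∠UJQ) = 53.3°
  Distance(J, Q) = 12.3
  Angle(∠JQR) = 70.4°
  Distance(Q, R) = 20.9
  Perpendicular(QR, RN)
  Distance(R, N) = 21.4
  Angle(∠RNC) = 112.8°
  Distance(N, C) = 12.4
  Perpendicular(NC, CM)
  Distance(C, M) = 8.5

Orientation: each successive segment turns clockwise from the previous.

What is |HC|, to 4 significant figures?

35.25

H is at the origin; HU runs at 168.6° with length 12.7, so U = (-12.45, 2.510). HU is perpendicular to UJ, so UJ runs at 78.60°; with |UJ| = 15.4, J = (-9.406, 17.61). ∠UJQ = 53.3° gives JQ at -48.10° from the x-axis; with |JQ| = 12.3, Q = (-1.191, 8.451). ∠JQR = 70.4° gives QR at -157.7° from the x-axis; with |QR| = 20.9, R = (-20.53, 0.5208). The perpendicularity gives RN at right angles to QR, so RN runs at 112.3°; with |RN| = 21.4, N = (-28.65, 20.32). ∠RNC = 112.8° gives NC at 45.10° from the x-axis; with |NC| = 12.4, C = (-19.90, 29.10). Then |HC| = |C − H| = 35.25.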